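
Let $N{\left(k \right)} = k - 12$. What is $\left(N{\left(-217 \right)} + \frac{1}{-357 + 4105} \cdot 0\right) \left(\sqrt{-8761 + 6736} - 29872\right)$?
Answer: $6840688 - 10305 i \approx 6.8407 \cdot 10^{6} - 10305.0 i$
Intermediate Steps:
$N{\left(k \right)} = -12 + k$ ($N{\left(k \right)} = k - 12 = -12 + k$)
$\left(N{\left(-217 \right)} + \frac{1}{-357 + 4105} \cdot 0\right) \left(\sqrt{-8761 + 6736} - 29872\right) = \left(\left(-12 - 217\right) + \frac{1}{-357 + 4105} \cdot 0\right) \left(\sqrt{-8761 + 6736} - 29872\right) = \left(-229 + \frac{1}{3748} \cdot 0\right) \left(\sqrt{-2025} - 29872\right) = \left(-229 + \frac{1}{3748} \cdot 0\right) \left(45 i - 29872\right) = \left(-229 + 0\right) \left(-29872 + 45 i\right) = - 229 \left(-29872 + 45 i\right) = 6840688 - 10305 i$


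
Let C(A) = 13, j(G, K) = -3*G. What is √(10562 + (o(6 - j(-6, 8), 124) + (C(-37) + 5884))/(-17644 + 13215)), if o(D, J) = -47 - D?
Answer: 2*√51789665561/4429 ≈ 102.77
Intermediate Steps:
√(10562 + (o(6 - j(-6, 8), 124) + (C(-37) + 5884))/(-17644 + 13215)) = √(10562 + ((-47 - (6 - (-3)*(-6))) + (13 + 5884))/(-17644 + 13215)) = √(10562 + ((-47 - (6 - 1*18)) + 5897)/(-4429)) = √(10562 + ((-47 - (6 - 18)) + 5897)*(-1/4429)) = √(10562 + ((-47 - 1*(-12)) + 5897)*(-1/4429)) = √(10562 + ((-47 + 12) + 5897)*(-1/4429)) = √(10562 + (-35 + 5897)*(-1/4429)) = √(10562 + 5862*(-1/4429)) = √(10562 - 5862/4429) = √(46773236/4429) = 2*√51789665561/4429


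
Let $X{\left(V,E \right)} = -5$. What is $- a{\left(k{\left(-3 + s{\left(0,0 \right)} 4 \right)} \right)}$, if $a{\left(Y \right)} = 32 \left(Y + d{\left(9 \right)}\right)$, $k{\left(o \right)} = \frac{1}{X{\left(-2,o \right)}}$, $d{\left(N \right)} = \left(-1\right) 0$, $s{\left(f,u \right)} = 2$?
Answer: $\frac{32}{5} \approx 6.4$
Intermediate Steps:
$d{\left(N \right)} = 0$
$k{\left(o \right)} = - \frac{1}{5}$ ($k{\left(o \right)} = \frac{1}{-5} = - \frac{1}{5}$)
$a{\left(Y \right)} = 32 Y$ ($a{\left(Y \right)} = 32 \left(Y + 0\right) = 32 Y$)
$- a{\left(k{\left(-3 + s{\left(0,0 \right)} 4 \right)} \right)} = - \frac{32 \left(-1\right)}{5} = \left(-1\right) \left(- \frac{32}{5}\right) = \frac{32}{5}$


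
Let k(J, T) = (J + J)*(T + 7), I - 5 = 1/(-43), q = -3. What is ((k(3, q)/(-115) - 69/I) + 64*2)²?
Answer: 7860952380121/605652100 ≈ 12979.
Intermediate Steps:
I = 214/43 (I = 5 + 1/(-43) = 5 - 1/43 = 214/43 ≈ 4.9767)
k(J, T) = 2*J*(7 + T) (k(J, T) = (2*J)*(7 + T) = 2*J*(7 + T))
((k(3, q)/(-115) - 69/I) + 64*2)² = (((2*3*(7 - 3))/(-115) - 69/214/43) + 64*2)² = (((2*3*4)*(-1/115) - 69*43/214) + 128)² = ((24*(-1/115) - 2967/214) + 128)² = ((-24/115 - 2967/214) + 128)² = (-346341/24610 + 128)² = (2803739/24610)² = 7860952380121/605652100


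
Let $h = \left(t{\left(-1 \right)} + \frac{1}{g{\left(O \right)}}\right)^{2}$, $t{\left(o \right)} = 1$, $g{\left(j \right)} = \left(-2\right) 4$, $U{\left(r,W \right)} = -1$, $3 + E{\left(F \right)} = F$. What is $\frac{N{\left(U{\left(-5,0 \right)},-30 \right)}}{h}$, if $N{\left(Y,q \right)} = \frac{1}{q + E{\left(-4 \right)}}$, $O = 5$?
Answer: $- \frac{64}{1813} \approx -0.035301$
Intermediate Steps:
$E{\left(F \right)} = -3 + F$
$g{\left(j \right)} = -8$
$N{\left(Y,q \right)} = \frac{1}{-7 + q}$ ($N{\left(Y,q \right)} = \frac{1}{q - 7} = \frac{1}{-7 + q}$)
$h = \frac{49}{64}$ ($h = \left(1 + \frac{1}{-8}\right)^{2} = \left(1 - \frac{1}{8}\right)^{2} = \left(\frac{7}{8}\right)^{2} = \frac{49}{64} \approx 0.76563$)
$\frac{N{\left(U{\left(-5,0 \right)},-30 \right)}}{h} = \frac{1}{\left(-7 - 30\right) \frac{49}{64}} = \frac{1}{-37} \cdot \frac{64}{49} = \left(- \frac{1}{37}\right) \frac{64}{49} = - \frac{64}{1813}$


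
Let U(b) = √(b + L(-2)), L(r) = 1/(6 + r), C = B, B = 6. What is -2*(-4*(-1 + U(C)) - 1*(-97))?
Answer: -182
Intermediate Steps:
C = 6
U(b) = √(¼ + b) (U(b) = √(b + 1/(6 - 2)) = √(b + 1/4) = √(b + ¼) = √(¼ + b))
-2*(-4*(-1 + U(C)) - 1*(-97)) = -2*(-4*(-1 + √(1 + 4*6)/2) - 1*(-97)) = -2*(-4*(-1 + √(1 + 24)/2) + 97) = -2*(-4*(-1 + √25/2) + 97) = -2*(-4*(-1 + (½)*5) + 97) = -2*(-4*(-1 + 5/2) + 97) = -2*(-4*3/2 + 97) = -2*(-6 + 97) = -2*91 = -182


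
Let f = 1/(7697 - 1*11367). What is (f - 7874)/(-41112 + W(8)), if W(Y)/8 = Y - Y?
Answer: 9632527/50293680 ≈ 0.19153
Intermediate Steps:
W(Y) = 0 (W(Y) = 8*(Y - Y) = 8*0 = 0)
f = -1/3670 (f = 1/(7697 - 11367) = 1/(-3670) = -1/3670 ≈ -0.00027248)
(f - 7874)/(-41112 + W(8)) = (-1/3670 - 7874)/(-41112 + 0) = -28897581/3670/(-41112) = -28897581/3670*(-1/41112) = 9632527/50293680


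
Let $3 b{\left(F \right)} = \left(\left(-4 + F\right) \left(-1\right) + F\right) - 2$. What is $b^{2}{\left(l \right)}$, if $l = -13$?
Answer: $\frac{4}{9} \approx 0.44444$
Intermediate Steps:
$b{\left(F \right)} = \frac{2}{3}$ ($b{\left(F \right)} = \frac{\left(\left(-4 + F\right) \left(-1\right) + F\right) - 2}{3} = \frac{\left(\left(4 - F\right) + F\right) - 2}{3} = \frac{4 - 2}{3} = \frac{1}{3} \cdot 2 = \frac{2}{3}$)
$b^{2}{\left(l \right)} = \left(\frac{2}{3}\right)^{2} = \frac{4}{9}$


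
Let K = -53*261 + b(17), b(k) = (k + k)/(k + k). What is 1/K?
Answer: -1/13832 ≈ -7.2296e-5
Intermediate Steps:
b(k) = 1 (b(k) = (2*k)/((2*k)) = (2*k)*(1/(2*k)) = 1)
K = -13832 (K = -53*261 + 1 = -13833 + 1 = -13832)
1/K = 1/(-13832) = -1/13832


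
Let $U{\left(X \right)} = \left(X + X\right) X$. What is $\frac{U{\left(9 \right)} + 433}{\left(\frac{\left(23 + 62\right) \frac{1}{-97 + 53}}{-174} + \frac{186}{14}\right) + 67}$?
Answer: $\frac{31887240}{4303267} \approx 7.41$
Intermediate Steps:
$U{\left(X \right)} = 2 X^{2}$ ($U{\left(X \right)} = 2 X X = 2 X^{2}$)
$\frac{U{\left(9 \right)} + 433}{\left(\frac{\left(23 + 62\right) \frac{1}{-97 + 53}}{-174} + \frac{186}{14}\right) + 67} = \frac{2 \cdot 9^{2} + 433}{\left(\frac{\left(23 + 62\right) \frac{1}{-97 + 53}}{-174} + \frac{186}{14}\right) + 67} = \frac{2 \cdot 81 + 433}{\left(\frac{85}{-44} \left(- \frac{1}{174}\right) + 186 \cdot \frac{1}{14}\right) + 67} = \frac{162 + 433}{\left(85 \left(- \frac{1}{44}\right) \left(- \frac{1}{174}\right) + \frac{93}{7}\right) + 67} = \frac{595}{\left(\left(- \frac{85}{44}\right) \left(- \frac{1}{174}\right) + \frac{93}{7}\right) + 67} = \frac{595}{\left(\frac{85}{7656} + \frac{93}{7}\right) + 67} = \frac{595}{\frac{712603}{53592} + 67} = \frac{595}{\frac{4303267}{53592}} = 595 \cdot \frac{53592}{4303267} = \frac{31887240}{4303267}$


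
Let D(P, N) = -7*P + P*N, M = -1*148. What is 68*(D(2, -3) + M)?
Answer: -11424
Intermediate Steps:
M = -148
D(P, N) = -7*P + N*P
68*(D(2, -3) + M) = 68*(2*(-7 - 3) - 148) = 68*(2*(-10) - 148) = 68*(-20 - 148) = 68*(-168) = -11424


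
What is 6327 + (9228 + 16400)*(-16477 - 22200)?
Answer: -991207829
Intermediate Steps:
6327 + (9228 + 16400)*(-16477 - 22200) = 6327 + 25628*(-38677) = 6327 - 991214156 = -991207829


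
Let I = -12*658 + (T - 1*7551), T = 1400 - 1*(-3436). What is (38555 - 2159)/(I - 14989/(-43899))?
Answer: -399437001/116449325 ≈ -3.4301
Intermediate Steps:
T = 4836 (T = 1400 + 3436 = 4836)
I = -10611 (I = -12*658 + (4836 - 1*7551) = -7896 + (4836 - 7551) = -7896 - 2715 = -10611)
(38555 - 2159)/(I - 14989/(-43899)) = (38555 - 2159)/(-10611 - 14989/(-43899)) = 36396/(-10611 - 14989*(-1/43899)) = 36396/(-10611 + 14989/43899) = 36396/(-465797300/43899) = 36396*(-43899/465797300) = -399437001/116449325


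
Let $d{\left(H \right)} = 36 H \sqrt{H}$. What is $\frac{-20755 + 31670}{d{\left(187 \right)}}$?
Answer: $\frac{10915 \sqrt{187}}{1258884} \approx 0.11857$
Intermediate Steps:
$d{\left(H \right)} = 36 H^{\frac{3}{2}}$
$\frac{-20755 + 31670}{d{\left(187 \right)}} = \frac{-20755 + 31670}{36 \cdot 187^{\frac{3}{2}}} = \frac{10915}{36 \cdot 187 \sqrt{187}} = \frac{10915}{6732 \sqrt{187}} = 10915 \frac{\sqrt{187}}{1258884} = \frac{10915 \sqrt{187}}{1258884}$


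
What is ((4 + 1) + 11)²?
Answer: 256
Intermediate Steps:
((4 + 1) + 11)² = (5 + 11)² = 16² = 256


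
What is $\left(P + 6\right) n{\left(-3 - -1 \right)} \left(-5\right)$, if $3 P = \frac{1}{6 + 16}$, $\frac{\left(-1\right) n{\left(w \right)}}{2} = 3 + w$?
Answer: $\frac{1985}{33} \approx 60.151$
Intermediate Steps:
$n{\left(w \right)} = -6 - 2 w$ ($n{\left(w \right)} = - 2 \left(3 + w\right) = -6 - 2 w$)
$P = \frac{1}{66}$ ($P = \frac{1}{3 \left(6 + 16\right)} = \frac{1}{3 \cdot 22} = \frac{1}{3} \cdot \frac{1}{22} = \frac{1}{66} \approx 0.015152$)
$\left(P + 6\right) n{\left(-3 - -1 \right)} \left(-5\right) = \left(\frac{1}{66} + 6\right) \left(-6 - 2 \left(-3 - -1\right)\right) \left(-5\right) = \frac{397 \left(-6 - 2 \left(-3 + 1\right)\right) \left(-5\right)}{66} = \frac{397 \left(-6 - -4\right) \left(-5\right)}{66} = \frac{397 \left(-6 + 4\right) \left(-5\right)}{66} = \frac{397 \left(\left(-2\right) \left(-5\right)\right)}{66} = \frac{397}{66} \cdot 10 = \frac{1985}{33}$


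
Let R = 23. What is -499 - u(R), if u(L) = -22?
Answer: -477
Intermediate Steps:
-499 - u(R) = -499 - 1*(-22) = -499 + 22 = -477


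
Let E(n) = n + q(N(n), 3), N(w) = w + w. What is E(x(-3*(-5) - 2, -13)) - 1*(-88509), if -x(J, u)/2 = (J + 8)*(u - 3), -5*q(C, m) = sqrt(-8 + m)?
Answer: 89181 - I*sqrt(5)/5 ≈ 89181.0 - 0.44721*I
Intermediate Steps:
N(w) = 2*w
q(C, m) = -sqrt(-8 + m)/5
x(J, u) = -2*(-3 + u)*(8 + J) (x(J, u) = -2*(J + 8)*(u - 3) = -2*(8 + J)*(-3 + u) = -2*(-3 + u)*(8 + J))
E(n) = n - I*sqrt(5)/5 (E(n) = n - sqrt(-8 + 3)/5 = n - I*sqrt(5)/5)
E(x(-3*(-5) - 2, -13)) - 1*(-88509) = ((48 - 16*(-13) + 6*(-3*(-5) - 2) - 2*(-3*(-5) - 2)*(-13)) - I*sqrt(5)/5) - 1*(-88509) = ((48 + 208 + 6*(15 - 2) - 2*(15 - 2)*(-13)) - I*sqrt(5)/5) + 88509 = ((48 + 208 + 6*13 - 2*13*(-13)) - I*sqrt(5)/5) + 88509 = ((48 + 208 + 78 + 338) - I*sqrt(5)/5) + 88509 = (672 - I*sqrt(5)/5) + 88509 = 89181 - I*sqrt(5)/5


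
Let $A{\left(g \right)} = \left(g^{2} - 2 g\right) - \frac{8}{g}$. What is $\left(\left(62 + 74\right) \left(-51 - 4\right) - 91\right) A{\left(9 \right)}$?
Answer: $- \frac{4232189}{9} \approx -4.7024 \cdot 10^{5}$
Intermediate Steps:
$A{\left(g \right)} = g^{2} - \frac{8}{g} - 2 g$
$\left(\left(62 + 74\right) \left(-51 - 4\right) - 91\right) A{\left(9 \right)} = \left(\left(62 + 74\right) \left(-51 - 4\right) - 91\right) \frac{-8 + 9^{2} \left(-2 + 9\right)}{9} = \left(136 \left(-55\right) - 91\right) \frac{-8 + 81 \cdot 7}{9} = \left(-7480 - 91\right) \frac{-8 + 567}{9} = - 7571 \cdot \frac{1}{9} \cdot 559 = \left(-7571\right) \frac{559}{9} = - \frac{4232189}{9}$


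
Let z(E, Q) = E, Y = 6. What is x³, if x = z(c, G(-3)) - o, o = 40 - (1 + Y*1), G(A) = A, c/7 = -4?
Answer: -226981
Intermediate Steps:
c = -28 (c = 7*(-4) = -28)
o = 33 (o = 40 - (1 + 6*1) = 40 - (1 + 6) = 40 - 1*7 = 40 - 7 = 33)
x = -61 (x = -28 - 1*33 = -28 - 33 = -61)
x³ = (-61)³ = -226981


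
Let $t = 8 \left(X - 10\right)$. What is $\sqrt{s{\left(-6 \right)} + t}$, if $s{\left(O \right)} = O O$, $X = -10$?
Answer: $2 i \sqrt{31} \approx 11.136 i$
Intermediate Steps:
$s{\left(O \right)} = O^{2}$
$t = -160$ ($t = 8 \left(-10 - 10\right) = 8 \left(-20\right) = -160$)
$\sqrt{s{\left(-6 \right)} + t} = \sqrt{\left(-6\right)^{2} - 160} = \sqrt{36 - 160} = \sqrt{-124} = 2 i \sqrt{31}$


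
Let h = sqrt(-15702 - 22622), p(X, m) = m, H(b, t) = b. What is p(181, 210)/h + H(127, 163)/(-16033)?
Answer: -127/16033 - 105*I*sqrt(9581)/9581 ≈ -0.0079212 - 1.0727*I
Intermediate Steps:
h = 2*I*sqrt(9581) (h = sqrt(-38324) = 2*I*sqrt(9581) ≈ 195.77*I)
p(181, 210)/h + H(127, 163)/(-16033) = 210/((2*I*sqrt(9581))) + 127/(-16033) = 210*(-I*sqrt(9581)/19162) + 127*(-1/16033) = -105*I*sqrt(9581)/9581 - 127/16033 = -127/16033 - 105*I*sqrt(9581)/9581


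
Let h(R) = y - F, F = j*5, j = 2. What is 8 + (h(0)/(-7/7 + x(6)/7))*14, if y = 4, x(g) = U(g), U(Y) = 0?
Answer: 92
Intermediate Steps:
x(g) = 0
F = 10 (F = 2*5 = 10)
h(R) = -6 (h(R) = 4 - 1*10 = 4 - 10 = -6)
8 + (h(0)/(-7/7 + x(6)/7))*14 = 8 - 6/(-7/7 + 0/7)*14 = 8 - 6/(-7*⅐ + 0*(⅐))*14 = 8 - 6/(-1 + 0)*14 = 8 - 6/(-1)*14 = 8 - 6*(-1)*14 = 8 + 6*14 = 8 + 84 = 92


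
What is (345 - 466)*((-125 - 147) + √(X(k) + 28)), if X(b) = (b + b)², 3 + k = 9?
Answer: 32912 - 242*√43 ≈ 31325.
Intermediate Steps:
k = 6 (k = -3 + 9 = 6)
X(b) = 4*b² (X(b) = (2*b)² = 4*b²)
(345 - 466)*((-125 - 147) + √(X(k) + 28)) = (345 - 466)*((-125 - 147) + √(4*6² + 28)) = -121*(-272 + √(4*36 + 28)) = -121*(-272 + √(144 + 28)) = -121*(-272 + √172) = -121*(-272 + 2*√43) = 32912 - 242*√43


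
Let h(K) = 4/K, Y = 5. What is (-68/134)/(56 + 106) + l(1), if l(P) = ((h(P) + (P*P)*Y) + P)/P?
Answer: 54253/5427 ≈ 9.9969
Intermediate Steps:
l(P) = (P + 4/P + 5*P**2)/P (l(P) = ((4/P + (P*P)*5) + P)/P = ((4/P + P**2*5) + P)/P = ((4/P + 5*P**2) + P)/P = (P + 4/P + 5*P**2)/P)
(-68/134)/(56 + 106) + l(1) = (-68/134)/(56 + 106) + (1 + 4/1**2 + 5*1) = (-68*1/134)/162 + (1 + 4*1 + 5) = (1/162)*(-34/67) + (1 + 4 + 5) = -17/5427 + 10 = 54253/5427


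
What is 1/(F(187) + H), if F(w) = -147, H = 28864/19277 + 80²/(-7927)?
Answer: -152808779/22357458385 ≈ -0.0068348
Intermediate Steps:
H = 105432128/152808779 (H = 28864*(1/19277) + 6400*(-1/7927) = 28864/19277 - 6400/7927 = 105432128/152808779 ≈ 0.68996)
1/(F(187) + H) = 1/(-147 + 105432128/152808779) = 1/(-22357458385/152808779) = -152808779/22357458385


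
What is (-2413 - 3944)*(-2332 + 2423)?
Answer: -578487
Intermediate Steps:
(-2413 - 3944)*(-2332 + 2423) = -6357*91 = -578487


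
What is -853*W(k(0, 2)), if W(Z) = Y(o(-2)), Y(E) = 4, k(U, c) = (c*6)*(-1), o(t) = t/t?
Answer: -3412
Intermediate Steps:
o(t) = 1
k(U, c) = -6*c (k(U, c) = (6*c)*(-1) = -6*c)
W(Z) = 4
-853*W(k(0, 2)) = -853*4 = -3412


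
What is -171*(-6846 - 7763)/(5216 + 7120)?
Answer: 832713/4112 ≈ 202.51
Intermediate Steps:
-171*(-6846 - 7763)/(5216 + 7120) = -(-2498139)/12336 = -171*(-14609/12336) = 832713/4112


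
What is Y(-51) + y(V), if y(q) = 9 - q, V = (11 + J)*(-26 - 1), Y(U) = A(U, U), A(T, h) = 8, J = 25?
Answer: 989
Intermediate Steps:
Y(U) = 8
V = -972 (V = (11 + 25)*(-26 - 1) = 36*(-27) = -972)
Y(-51) + y(V) = 8 + (9 - 1*(-972)) = 8 + (9 + 972) = 8 + 981 = 989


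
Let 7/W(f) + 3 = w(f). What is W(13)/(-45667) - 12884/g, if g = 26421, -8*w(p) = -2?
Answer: -6471370120/13272245877 ≈ -0.48759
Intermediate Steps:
w(p) = 1/4 (w(p) = -1/8*(-2) = 1/4)
W(f) = -28/11 (W(f) = 7/(-3 + 1/4) = 7/(-11/4) = 7*(-4/11) = -28/11)
W(13)/(-45667) - 12884/g = -28/11/(-45667) - 12884/26421 = -28/11*(-1/45667) - 12884*1/26421 = 28/502337 - 12884/26421 = -6471370120/13272245877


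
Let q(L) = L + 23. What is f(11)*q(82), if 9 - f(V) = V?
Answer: -210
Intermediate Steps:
f(V) = 9 - V
q(L) = 23 + L
f(11)*q(82) = (9 - 1*11)*(23 + 82) = (9 - 11)*105 = -2*105 = -210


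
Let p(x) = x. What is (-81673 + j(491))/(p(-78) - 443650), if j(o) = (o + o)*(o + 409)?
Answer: -802127/443728 ≈ -1.8077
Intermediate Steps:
j(o) = 2*o*(409 + o) (j(o) = (2*o)*(409 + o) = 2*o*(409 + o))
(-81673 + j(491))/(p(-78) - 443650) = (-81673 + 2*491*(409 + 491))/(-78 - 443650) = (-81673 + 2*491*900)/(-443728) = (-81673 + 883800)*(-1/443728) = 802127*(-1/443728) = -802127/443728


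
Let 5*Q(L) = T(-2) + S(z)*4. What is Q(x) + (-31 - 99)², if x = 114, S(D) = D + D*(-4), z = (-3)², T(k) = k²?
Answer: 84396/5 ≈ 16879.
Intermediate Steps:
z = 9
S(D) = -3*D (S(D) = D - 4*D = -3*D)
Q(L) = -104/5 (Q(L) = ((-2)² - 3*9*4)/5 = (4 - 27*4)/5 = (4 - 108)/5 = (⅕)*(-104) = -104/5)
Q(x) + (-31 - 99)² = -104/5 + (-31 - 99)² = -104/5 + (-130)² = -104/5 + 16900 = 84396/5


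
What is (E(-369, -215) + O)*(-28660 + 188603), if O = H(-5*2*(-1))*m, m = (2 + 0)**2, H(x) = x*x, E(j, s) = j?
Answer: 4958233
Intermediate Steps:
H(x) = x**2
m = 4 (m = 2**2 = 4)
O = 400 (O = (-5*2*(-1))**2*4 = (-10*(-1))**2*4 = 10**2*4 = 100*4 = 400)
(E(-369, -215) + O)*(-28660 + 188603) = (-369 + 400)*(-28660 + 188603) = 31*159943 = 4958233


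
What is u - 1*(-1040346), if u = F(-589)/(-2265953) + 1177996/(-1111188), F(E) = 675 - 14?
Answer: 654871074189280822/629474945541 ≈ 1.0403e+6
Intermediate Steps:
F(E) = 661
u = -667504516364/629474945541 (u = 661/(-2265953) + 1177996/(-1111188) = 661*(-1/2265953) + 1177996*(-1/1111188) = -661/2265953 - 294499/277797 = -667504516364/629474945541 ≈ -1.0604)
u - 1*(-1040346) = -667504516364/629474945541 - 1*(-1040346) = -667504516364/629474945541 + 1040346 = 654871074189280822/629474945541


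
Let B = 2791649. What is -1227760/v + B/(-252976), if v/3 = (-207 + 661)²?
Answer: -509201097403/39106800912 ≈ -13.021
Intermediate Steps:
v = 618348 (v = 3*(-207 + 661)² = 3*454² = 3*206116 = 618348)
-1227760/v + B/(-252976) = -1227760/618348 + 2791649/(-252976) = -1227760*1/618348 + 2791649*(-1/252976) = -306940/154587 - 2791649/252976 = -509201097403/39106800912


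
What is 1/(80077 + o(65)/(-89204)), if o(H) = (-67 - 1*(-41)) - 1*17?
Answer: 89204/7143188751 ≈ 1.2488e-5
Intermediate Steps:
o(H) = -43 (o(H) = (-67 + 41) - 17 = -26 - 17 = -43)
1/(80077 + o(65)/(-89204)) = 1/(80077 - 43/(-89204)) = 1/(80077 - 43*(-1/89204)) = 1/(80077 + 43/89204) = 1/(7143188751/89204) = 89204/7143188751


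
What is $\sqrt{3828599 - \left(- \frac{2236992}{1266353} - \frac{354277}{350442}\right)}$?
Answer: $\frac{\sqrt{83779845422495364077673598366}}{147927759342} \approx 1956.7$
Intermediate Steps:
$\sqrt{3828599 - \left(- \frac{2236992}{1266353} - \frac{354277}{350442}\right)} = \sqrt{3828599 - - \frac{1232575692245}{443783278026}} = \sqrt{3828599 + \left(\frac{2236992}{1266353} + \frac{354277}{350442}\right)} = \sqrt{3828599 + \frac{1232575692245}{443783278026}} = \sqrt{\frac{1699069447042757819}{443783278026}} = \frac{\sqrt{83779845422495364077673598366}}{147927759342}$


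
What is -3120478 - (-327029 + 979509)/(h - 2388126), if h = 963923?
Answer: -4444193476554/1424203 ≈ -3.1205e+6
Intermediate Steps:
-3120478 - (-327029 + 979509)/(h - 2388126) = -3120478 - (-327029 + 979509)/(963923 - 2388126) = -3120478 - 652480/(-1424203) = -3120478 - 652480*(-1)/1424203 = -3120478 - 1*(-652480/1424203) = -3120478 + 652480/1424203 = -4444193476554/1424203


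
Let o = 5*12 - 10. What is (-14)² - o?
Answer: 146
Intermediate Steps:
o = 50 (o = 60 - 10 = 50)
(-14)² - o = (-14)² - 1*50 = 196 - 50 = 146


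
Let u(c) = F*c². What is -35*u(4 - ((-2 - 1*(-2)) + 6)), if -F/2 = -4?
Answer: -1120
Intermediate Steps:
F = 8 (F = -2*(-4) = 8)
u(c) = 8*c²
-35*u(4 - ((-2 - 1*(-2)) + 6)) = -280*(4 - ((-2 - 1*(-2)) + 6))² = -280*(4 - ((-2 + 2) + 6))² = -280*(4 - (0 + 6))² = -280*(4 - 1*6)² = -280*(4 - 6)² = -280*(-2)² = -280*4 = -35*32 = -1120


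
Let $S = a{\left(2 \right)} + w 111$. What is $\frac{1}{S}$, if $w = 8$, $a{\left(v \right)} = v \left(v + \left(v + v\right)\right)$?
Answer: $\frac{1}{900} \approx 0.0011111$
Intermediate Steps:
$a{\left(v \right)} = 3 v^{2}$ ($a{\left(v \right)} = v \left(v + 2 v\right) = v 3 v = 3 v^{2}$)
$S = 900$ ($S = 3 \cdot 2^{2} + 8 \cdot 111 = 3 \cdot 4 + 888 = 12 + 888 = 900$)
$\frac{1}{S} = \frac{1}{900}$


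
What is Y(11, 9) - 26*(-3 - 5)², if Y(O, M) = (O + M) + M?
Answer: -1635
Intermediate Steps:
Y(O, M) = O + 2*M (Y(O, M) = (M + O) + M = O + 2*M)
Y(11, 9) - 26*(-3 - 5)² = (11 + 2*9) - 26*(-3 - 5)² = (11 + 18) - 26*(-8)² = 29 - 26*64 = 29 - 1664 = -1635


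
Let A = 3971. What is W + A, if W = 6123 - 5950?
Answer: 4144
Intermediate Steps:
W = 173
W + A = 173 + 3971 = 4144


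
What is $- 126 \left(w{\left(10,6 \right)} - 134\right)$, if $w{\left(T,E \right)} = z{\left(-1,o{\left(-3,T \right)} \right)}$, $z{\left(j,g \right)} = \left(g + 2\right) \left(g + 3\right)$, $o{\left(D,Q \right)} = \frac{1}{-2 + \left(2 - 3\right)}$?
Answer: $16324$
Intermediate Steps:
$o{\left(D,Q \right)} = - \frac{1}{3}$ ($o{\left(D,Q \right)} = \frac{1}{-2 - 1} = \frac{1}{-3} = - \frac{1}{3}$)
$z{\left(j,g \right)} = \left(2 + g\right) \left(3 + g\right)$
$w{\left(T,E \right)} = \frac{40}{9}$ ($w{\left(T,E \right)} = 6 + \left(- \frac{1}{3}\right)^{2} + 5 \left(- \frac{1}{3}\right) = 6 + \frac{1}{9} - \frac{5}{3} = \frac{40}{9}$)
$- 126 \left(w{\left(10,6 \right)} - 134\right) = - 126 \left(\frac{40}{9} - 134\right) = \left(-126\right) \left(- \frac{1166}{9}\right) = 16324$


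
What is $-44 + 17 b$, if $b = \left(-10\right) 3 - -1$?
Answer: $-537$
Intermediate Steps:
$b = -29$ ($b = -30 + 1 = -29$)
$-44 + 17 b = -44 + 17 \left(-29\right) = -44 - 493 = -537$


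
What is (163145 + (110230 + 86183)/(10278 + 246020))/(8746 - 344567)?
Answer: -5973419089/12295750094 ≈ -0.48581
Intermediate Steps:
(163145 + (110230 + 86183)/(10278 + 246020))/(8746 - 344567) = (163145 + 196413/256298)/(-335821) = (163145 + 196413*(1/256298))*(-1/335821) = (163145 + 28059/36614)*(-1/335821) = (5973419089/36614)*(-1/335821) = -5973419089/12295750094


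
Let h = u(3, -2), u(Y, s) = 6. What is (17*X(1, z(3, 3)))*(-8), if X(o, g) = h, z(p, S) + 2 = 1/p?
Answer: -816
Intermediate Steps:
z(p, S) = -2 + 1/p
h = 6
X(o, g) = 6
(17*X(1, z(3, 3)))*(-8) = (17*6)*(-8) = 102*(-8) = -816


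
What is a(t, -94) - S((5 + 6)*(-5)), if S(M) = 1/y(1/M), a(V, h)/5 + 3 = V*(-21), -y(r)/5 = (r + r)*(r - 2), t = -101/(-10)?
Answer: -119078/111 ≈ -1072.8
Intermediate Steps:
t = 101/10 (t = -101*(-⅒) = 101/10 ≈ 10.100)
y(r) = -10*r*(-2 + r) (y(r) = -5*(r + r)*(r - 2) = -5*2*r*(-2 + r) = -10*r*(-2 + r))
a(V, h) = -15 - 105*V (a(V, h) = -15 + 5*(V*(-21)) = -15 + 5*(-21*V) = -15 - 105*V)
S(M) = M/(10*(2 - 1/M)) (S(M) = 1/(10*(2 - 1/M)/M) = M/(10*(2 - 1/M)))
a(t, -94) - S((5 + 6)*(-5)) = (-15 - 105*101/10) - ((5 + 6)*(-5))²/(10*(-1 + 2*((5 + 6)*(-5)))) = (-15 - 2121/2) - (11*(-5))²/(10*(-1 + 2*(11*(-5)))) = -2151/2 - (-55)²/(10*(-1 + 2*(-55))) = -2151/2 - 3025/(10*(-1 - 110)) = -2151/2 - 3025/(10*(-111)) = -2151/2 - 3025*(-1)/(10*111) = -2151/2 - 1*(-605/222) = -2151/2 + 605/222 = -119078/111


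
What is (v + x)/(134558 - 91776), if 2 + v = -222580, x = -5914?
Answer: -114248/21391 ≈ -5.3409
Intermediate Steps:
v = -222582 (v = -2 - 222580 = -222582)
(v + x)/(134558 - 91776) = (-222582 - 5914)/(134558 - 91776) = -228496/42782 = -228496*1/42782 = -114248/21391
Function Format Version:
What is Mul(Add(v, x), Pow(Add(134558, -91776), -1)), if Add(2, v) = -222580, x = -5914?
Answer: Rational(-114248, 21391) ≈ -5.3409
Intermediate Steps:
v = -222582 (v = Add(-2, -222580) = -222582)
Mul(Add(v, x), Pow(Add(134558, -91776), -1)) = Mul(Add(-222582, -5914), Pow(Add(134558, -91776), -1)) = Mul(-228496, Pow(42782, -1)) = Mul(-228496, Rational(1, 42782)) = Rational(-114248, 21391)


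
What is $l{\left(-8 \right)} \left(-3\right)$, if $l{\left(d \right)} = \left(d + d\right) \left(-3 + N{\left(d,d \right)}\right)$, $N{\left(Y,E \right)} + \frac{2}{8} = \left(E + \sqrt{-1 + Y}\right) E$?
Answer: $2916 - 1152 i \approx 2916.0 - 1152.0 i$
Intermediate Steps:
$N{\left(Y,E \right)} = - \frac{1}{4} + E \left(E + \sqrt{-1 + Y}\right)$ ($N{\left(Y,E \right)} = - \frac{1}{4} + \left(E + \sqrt{-1 + Y}\right) E = - \frac{1}{4} + E \left(E + \sqrt{-1 + Y}\right)$)
$l{\left(d \right)} = 2 d \left(- \frac{13}{4} + d^{2} + d \sqrt{-1 + d}\right)$ ($l{\left(d \right)} = \left(d + d\right) \left(-3 + \left(- \frac{1}{4} + d^{2} + d \sqrt{-1 + d}\right)\right) = 2 d \left(- \frac{13}{4} + d^{2} + d \sqrt{-1 + d}\right)$)
$l{\left(-8 \right)} \left(-3\right) = \frac{1}{2} \left(-8\right) \left(-13 + 4 \left(-8\right)^{2} + 4 \left(-8\right) \sqrt{-1 - 8}\right) \left(-3\right) = \frac{1}{2} \left(-8\right) \left(-13 + 4 \cdot 64 + 4 \left(-8\right) \sqrt{-9}\right) \left(-3\right) = \frac{1}{2} \left(-8\right) \left(-13 + 256 + 4 \left(-8\right) 3 i\right) \left(-3\right) = \frac{1}{2} \left(-8\right) \left(-13 + 256 - 96 i\right) \left(-3\right) = \frac{1}{2} \left(-8\right) \left(243 - 96 i\right) \left(-3\right) = \left(-972 + 384 i\right) \left(-3\right) = 2916 - 1152 i$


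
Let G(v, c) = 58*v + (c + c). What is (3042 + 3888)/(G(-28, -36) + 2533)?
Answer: 770/93 ≈ 8.2796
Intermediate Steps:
G(v, c) = 2*c + 58*v (G(v, c) = 58*v + 2*c = 2*c + 58*v)
(3042 + 3888)/(G(-28, -36) + 2533) = (3042 + 3888)/((2*(-36) + 58*(-28)) + 2533) = 6930/((-72 - 1624) + 2533) = 6930/(-1696 + 2533) = 6930/837 = 6930*(1/837) = 770/93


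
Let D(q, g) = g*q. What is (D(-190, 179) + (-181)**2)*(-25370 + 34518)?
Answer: -11425852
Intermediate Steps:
(D(-190, 179) + (-181)**2)*(-25370 + 34518) = (179*(-190) + (-181)**2)*(-25370 + 34518) = (-34010 + 32761)*9148 = -1249*9148 = -11425852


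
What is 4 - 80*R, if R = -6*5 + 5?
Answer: 2004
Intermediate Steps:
R = -25 (R = -30 + 5 = -25)
4 - 80*R = 4 - 80*(-25) = 4 + 2000 = 2004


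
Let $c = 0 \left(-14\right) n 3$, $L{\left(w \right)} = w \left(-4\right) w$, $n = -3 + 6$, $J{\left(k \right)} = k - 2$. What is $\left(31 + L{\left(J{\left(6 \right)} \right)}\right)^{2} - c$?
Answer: $1089$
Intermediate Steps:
$J{\left(k \right)} = -2 + k$
$n = 3$
$L{\left(w \right)} = - 4 w^{2}$ ($L{\left(w \right)} = - 4 w w = - 4 w^{2}$)
$c = 0$ ($c = 0 \left(-14\right) 3 \cdot 3 = 0 \cdot 9 = 0$)
$\left(31 + L{\left(J{\left(6 \right)} \right)}\right)^{2} - c = \left(31 - 4 \left(-2 + 6\right)^{2}\right)^{2} - 0 = \left(31 - 4 \cdot 4^{2}\right)^{2} + 0 = \left(31 - 64\right)^{2} + 0 = \left(-33\right)^{2} + 0 = 1089 + 0 = 1089$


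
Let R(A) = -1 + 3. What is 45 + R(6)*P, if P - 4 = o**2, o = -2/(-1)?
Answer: 61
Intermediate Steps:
o = 2 (o = -2*(-1) = 2)
R(A) = 2
P = 8 (P = 4 + 2**2 = 4 + 4 = 8)
45 + R(6)*P = 45 + 2*8 = 45 + 16 = 61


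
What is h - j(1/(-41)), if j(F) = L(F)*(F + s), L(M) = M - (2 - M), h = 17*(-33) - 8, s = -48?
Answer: -1121885/1681 ≈ -667.39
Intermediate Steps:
h = -569 (h = -561 - 8 = -569)
L(M) = -2 + 2*M (L(M) = M + (-2 + M) = -2 + 2*M)
j(F) = (-48 + F)*(-2 + 2*F) (j(F) = (-2 + 2*F)*(F - 48) = (-2 + 2*F)*(-48 + F) = (-48 + F)*(-2 + 2*F))
h - j(1/(-41)) = -569 - 2*(-1 + 1/(-41))*(-48 + 1/(-41)) = -569 - 2*(-1 - 1/41)*(-48 - 1/41) = -569 - 2*(-42)*(-1969)/(41*41) = -569 - 1*165396/1681 = -569 - 165396/1681 = -1121885/1681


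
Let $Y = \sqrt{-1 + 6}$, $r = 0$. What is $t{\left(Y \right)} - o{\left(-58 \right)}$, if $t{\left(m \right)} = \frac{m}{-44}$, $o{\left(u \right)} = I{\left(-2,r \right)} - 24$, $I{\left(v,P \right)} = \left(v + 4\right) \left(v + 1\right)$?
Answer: $26 - \frac{\sqrt{5}}{44} \approx 25.949$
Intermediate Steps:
$I{\left(v,P \right)} = \left(1 + v\right) \left(4 + v\right)$ ($I{\left(v,P \right)} = \left(4 + v\right) \left(1 + v\right) = \left(1 + v\right) \left(4 + v\right)$)
$Y = \sqrt{5} \approx 2.2361$
$o{\left(u \right)} = -26$ ($o{\left(u \right)} = \left(4 + \left(-2\right)^{2} + 5 \left(-2\right)\right) - 24 = \left(4 + 4 - 10\right) - 24 = -2 - 24 = -26$)
$t{\left(m \right)} = - \frac{m}{44}$ ($t{\left(m \right)} = m \left(- \frac{1}{44}\right) = - \frac{m}{44}$)
$t{\left(Y \right)} - o{\left(-58 \right)} = - \frac{\sqrt{5}}{44} - -26 = - \frac{\sqrt{5}}{44} + 26 = 26 - \frac{\sqrt{5}}{44}$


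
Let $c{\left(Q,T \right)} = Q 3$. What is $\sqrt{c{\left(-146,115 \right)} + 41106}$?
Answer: $2 \sqrt{10167} \approx 201.66$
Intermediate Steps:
$c{\left(Q,T \right)} = 3 Q$
$\sqrt{c{\left(-146,115 \right)} + 41106} = \sqrt{3 \left(-146\right) + 41106} = \sqrt{-438 + 41106} = \sqrt{40668} = 2 \sqrt{10167}$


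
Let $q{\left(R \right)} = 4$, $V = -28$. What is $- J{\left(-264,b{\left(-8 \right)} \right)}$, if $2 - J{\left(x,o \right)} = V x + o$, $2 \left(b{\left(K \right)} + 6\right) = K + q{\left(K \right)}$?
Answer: $7382$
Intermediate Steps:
$b{\left(K \right)} = -4 + \frac{K}{2}$ ($b{\left(K \right)} = -6 + \frac{K + 4}{2} = -6 + \frac{4 + K}{2} = -6 + \left(2 + \frac{K}{2}\right) = -4 + \frac{K}{2}$)
$J{\left(x,o \right)} = 2 - o + 28 x$ ($J{\left(x,o \right)} = 2 - \left(- 28 x + o\right) = 2 - \left(o - 28 x\right) = 2 - o + 28 x$)
$- J{\left(-264,b{\left(-8 \right)} \right)} = - (2 - \left(-4 + \frac{1}{2} \left(-8\right)\right) + 28 \left(-264\right)) = - (2 - \left(-4 - 4\right) - 7392) = - (2 - -8 - 7392) = - (2 + 8 - 7392) = \left(-1\right) \left(-7382\right) = 7382$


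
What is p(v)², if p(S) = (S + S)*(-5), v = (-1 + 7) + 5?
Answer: 12100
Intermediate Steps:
v = 11 (v = 6 + 5 = 11)
p(S) = -10*S (p(S) = (2*S)*(-5) = -10*S)
p(v)² = (-10*11)² = (-110)² = 12100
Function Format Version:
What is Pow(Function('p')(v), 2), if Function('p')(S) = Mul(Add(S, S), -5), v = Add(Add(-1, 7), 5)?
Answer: 12100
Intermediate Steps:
v = 11 (v = Add(6, 5) = 11)
Function('p')(S) = Mul(-10, S) (Function('p')(S) = Mul(Mul(2, S), -5) = Mul(-10, S))
Pow(Function('p')(v), 2) = Pow(Mul(-10, 11), 2) = Pow(-110, 2) = 12100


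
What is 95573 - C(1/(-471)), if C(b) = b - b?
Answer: 95573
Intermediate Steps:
C(b) = 0
95573 - C(1/(-471)) = 95573 - 1*0 = 95573 + 0 = 95573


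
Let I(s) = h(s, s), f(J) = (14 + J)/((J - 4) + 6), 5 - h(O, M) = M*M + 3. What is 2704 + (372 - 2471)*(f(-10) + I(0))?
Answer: -889/2 ≈ -444.50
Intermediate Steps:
h(O, M) = 2 - M² (h(O, M) = 5 - (M*M + 3) = 5 - (M² + 3) = 5 - (3 + M²) = 5 + (-3 - M²) = 2 - M²)
f(J) = (14 + J)/(2 + J) (f(J) = (14 + J)/((-4 + J) + 6) = (14 + J)/(2 + J))
I(s) = 2 - s²
2704 + (372 - 2471)*(f(-10) + I(0)) = 2704 + (372 - 2471)*((14 - 10)/(2 - 10) + (2 - 1*0²)) = 2704 - 2099*(4/(-8) + (2 - 1*0)) = 2704 - 2099*(-⅛*4 + (2 + 0)) = 2704 - 2099*(-½ + 2) = 2704 - 2099*3/2 = 2704 - 6297/2 = -889/2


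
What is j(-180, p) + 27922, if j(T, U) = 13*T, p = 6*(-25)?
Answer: 25582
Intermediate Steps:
p = -150
j(-180, p) + 27922 = 13*(-180) + 27922 = -2340 + 27922 = 25582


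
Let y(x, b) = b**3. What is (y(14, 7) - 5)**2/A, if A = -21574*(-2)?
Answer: 28561/10787 ≈ 2.6477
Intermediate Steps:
A = 43148
(y(14, 7) - 5)**2/A = (7**3 - 5)**2/43148 = (343 - 5)**2*(1/43148) = 338**2*(1/43148) = 114244*(1/43148) = 28561/10787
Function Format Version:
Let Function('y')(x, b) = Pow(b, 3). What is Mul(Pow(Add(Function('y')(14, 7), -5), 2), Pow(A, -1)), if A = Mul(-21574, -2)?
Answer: Rational(28561, 10787) ≈ 2.6477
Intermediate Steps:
A = 43148
Mul(Pow(Add(Function('y')(14, 7), -5), 2), Pow(A, -1)) = Mul(Pow(Add(Pow(7, 3), -5), 2), Pow(43148, -1)) = Mul(Pow(Add(343, -5), 2), Rational(1, 43148)) = Mul(Pow(338, 2), Rational(1, 43148)) = Mul(114244, Rational(1, 43148)) = Rational(28561, 10787)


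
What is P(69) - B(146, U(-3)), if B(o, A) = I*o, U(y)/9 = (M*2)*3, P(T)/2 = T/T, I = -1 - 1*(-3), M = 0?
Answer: -290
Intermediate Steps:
I = 2 (I = -1 + 3 = 2)
P(T) = 2 (P(T) = 2*(T/T) = 2*1 = 2)
U(y) = 0 (U(y) = 9*((0*2)*3) = 9*(0*3) = 9*0 = 0)
B(o, A) = 2*o
P(69) - B(146, U(-3)) = 2 - 2*146 = 2 - 1*292 = 2 - 292 = -290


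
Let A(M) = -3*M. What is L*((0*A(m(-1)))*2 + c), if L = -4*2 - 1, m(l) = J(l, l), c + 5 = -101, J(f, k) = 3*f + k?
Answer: 954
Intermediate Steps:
J(f, k) = k + 3*f
c = -106 (c = -5 - 101 = -106)
m(l) = 4*l (m(l) = l + 3*l = 4*l)
L = -9 (L = -8 - 1 = -9)
L*((0*A(m(-1)))*2 + c) = -9*((0*(-12*(-1)))*2 - 106) = -9*((0*(-3*(-4)))*2 - 106) = -9*((0*12)*2 - 106) = -9*(0*2 - 106) = -9*(0 - 106) = -9*(-106) = 954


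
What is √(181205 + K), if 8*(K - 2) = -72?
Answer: √181198 ≈ 425.67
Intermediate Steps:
K = -7 (K = 2 + (⅛)*(-72) = 2 - 9 = -7)
√(181205 + K) = √(181205 - 7) = √181198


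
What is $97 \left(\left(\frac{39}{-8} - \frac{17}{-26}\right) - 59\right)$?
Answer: $- \frac{637775}{104} \approx -6132.5$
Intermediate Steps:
$97 \left(\left(\frac{39}{-8} - \frac{17}{-26}\right) - 59\right) = 97 \left(\left(39 \left(- \frac{1}{8}\right) - - \frac{17}{26}\right) - 59\right) = 97 \left(\left(- \frac{39}{8} + \frac{17}{26}\right) - 59\right) = 97 \left(- \frac{439}{104} - 59\right) = 97 \left(- \frac{6575}{104}\right) = - \frac{637775}{104}$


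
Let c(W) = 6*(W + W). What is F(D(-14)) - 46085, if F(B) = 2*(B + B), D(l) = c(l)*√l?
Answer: -46085 - 672*I*√14 ≈ -46085.0 - 2514.4*I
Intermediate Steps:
c(W) = 12*W (c(W) = 6*(2*W) = 12*W)
D(l) = 12*l^(3/2) (D(l) = (12*l)*√l = 12*l^(3/2))
F(B) = 4*B (F(B) = 2*(2*B) = 4*B)
F(D(-14)) - 46085 = 4*(12*(-14)^(3/2)) - 46085 = 4*(12*(-14*I*√14)) - 46085 = 4*(-168*I*√14) - 46085 = -672*I*√14 - 46085 = -46085 - 672*I*√14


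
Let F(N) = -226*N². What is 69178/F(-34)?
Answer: -34589/130628 ≈ -0.26479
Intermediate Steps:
69178/F(-34) = 69178/((-226*(-34)²)) = 69178/((-226*1156)) = 69178/(-261256) = 69178*(-1/261256) = -34589/130628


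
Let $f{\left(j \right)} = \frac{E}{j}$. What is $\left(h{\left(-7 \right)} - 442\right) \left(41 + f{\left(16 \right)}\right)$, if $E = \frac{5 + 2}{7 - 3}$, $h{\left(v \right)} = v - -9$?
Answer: $- \frac{144705}{8} \approx -18088.0$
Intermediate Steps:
$h{\left(v \right)} = 9 + v$ ($h{\left(v \right)} = v + 9 = 9 + v$)
$E = \frac{7}{4} \approx 1.75$
$f{\left(j \right)} = \frac{7}{4 j}$
$\left(h{\left(-7 \right)} - 442\right) \left(41 + f{\left(16 \right)}\right) = \left(\left(9 - 7\right) - 442\right) \left(41 + \frac{7}{4 \cdot 16}\right) = \left(2 - 442\right) \left(41 + \frac{7}{4} \cdot \frac{1}{16}\right) = - 440 \left(41 + \frac{7}{64}\right) = \left(-440\right) \frac{2631}{64} = - \frac{144705}{8}$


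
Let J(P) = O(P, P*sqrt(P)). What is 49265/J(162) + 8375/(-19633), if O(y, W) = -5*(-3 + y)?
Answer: -194775574/3121647 ≈ -62.395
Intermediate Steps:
O(y, W) = 15 - 5*y
J(P) = 15 - 5*P
49265/J(162) + 8375/(-19633) = 49265/(15 - 5*162) + 8375/(-19633) = 49265/(15 - 810) + 8375*(-1/19633) = 49265/(-795) - 8375/19633 = 49265*(-1/795) - 8375/19633 = -9853/159 - 8375/19633 = -194775574/3121647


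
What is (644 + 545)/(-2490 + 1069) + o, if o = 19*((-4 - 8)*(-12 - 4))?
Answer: 178711/49 ≈ 3647.2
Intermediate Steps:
o = 3648 (o = 19*(-12*(-16)) = 19*192 = 3648)
(644 + 545)/(-2490 + 1069) + o = (644 + 545)/(-2490 + 1069) + 3648 = 1189/(-1421) + 3648 = 1189*(-1/1421) + 3648 = -41/49 + 3648 = 178711/49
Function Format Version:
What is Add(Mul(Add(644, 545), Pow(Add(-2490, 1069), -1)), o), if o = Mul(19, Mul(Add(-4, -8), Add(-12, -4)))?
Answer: Rational(178711, 49) ≈ 3647.2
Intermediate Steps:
o = 3648 (o = Mul(19, Mul(-12, -16)) = Mul(19, 192) = 3648)
Add(Mul(Add(644, 545), Pow(Add(-2490, 1069), -1)), o) = Add(Mul(Add(644, 545), Pow(Add(-2490, 1069), -1)), 3648) = Add(Mul(1189, Pow(-1421, -1)), 3648) = Add(Mul(1189, Rational(-1, 1421)), 3648) = Add(Rational(-41, 49), 3648) = Rational(178711, 49)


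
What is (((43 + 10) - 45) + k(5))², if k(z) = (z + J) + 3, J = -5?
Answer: 121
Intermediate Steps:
k(z) = -2 + z (k(z) = (z - 5) + 3 = (-5 + z) + 3 = -2 + z)
(((43 + 10) - 45) + k(5))² = (((43 + 10) - 45) + (-2 + 5))² = ((53 - 45) + 3)² = (8 + 3)² = 11² = 121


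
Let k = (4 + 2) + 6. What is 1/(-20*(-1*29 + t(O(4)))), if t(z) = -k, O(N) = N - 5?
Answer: 1/820 ≈ 0.0012195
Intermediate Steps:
O(N) = -5 + N
k = 12 (k = 6 + 6 = 12)
t(z) = -12 (t(z) = -1*12 = -12)
1/(-20*(-1*29 + t(O(4)))) = 1/(-20*(-1*29 - 12)) = 1/(-20*(-29 - 12)) = 1/(-20*(-41)) = 1/820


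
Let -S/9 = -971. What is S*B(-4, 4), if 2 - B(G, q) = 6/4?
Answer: 8739/2 ≈ 4369.5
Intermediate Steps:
S = 8739 (S = -9*(-971) = 8739)
B(G, q) = ½ (B(G, q) = 2 - 6/4 = 2 - 1*3/2 = 2 - 3/2 = ½)
S*B(-4, 4) = 8739*(½) = 8739/2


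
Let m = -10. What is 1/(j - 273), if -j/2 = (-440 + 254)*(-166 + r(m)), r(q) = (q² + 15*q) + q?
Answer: -1/84345 ≈ -1.1856e-5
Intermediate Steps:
r(q) = q² + 16*q
j = -84072 (j = -2*(-440 + 254)*(-166 - 10*(16 - 10)) = -(-372)*(-166 - 10*6) = -(-372)*(-166 - 60) = -(-372)*(-226) = -2*42036 = -84072)
1/(j - 273) = 1/(-84072 - 273) = 1/(-84345) = -1/84345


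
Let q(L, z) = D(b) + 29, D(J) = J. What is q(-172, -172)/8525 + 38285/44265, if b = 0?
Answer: 5040974/5805525 ≈ 0.86831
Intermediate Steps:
q(L, z) = 29 (q(L, z) = 0 + 29 = 29)
q(-172, -172)/8525 + 38285/44265 = 29/8525 + 38285/44265 = 29*(1/8525) + 38285*(1/44265) = 29/8525 + 589/681 = 5040974/5805525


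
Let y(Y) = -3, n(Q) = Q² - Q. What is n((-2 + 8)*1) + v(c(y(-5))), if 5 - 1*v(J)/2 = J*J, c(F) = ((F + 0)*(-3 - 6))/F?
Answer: -122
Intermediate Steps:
c(F) = -9 (c(F) = (F*(-9))/F = (-9*F)/F = -9)
v(J) = 10 - 2*J² (v(J) = 10 - 2*J*J = 10 - 2*J²)
n((-2 + 8)*1) + v(c(y(-5))) = ((-2 + 8)*1)*(-1 + (-2 + 8)*1) + (10 - 2*(-9)²) = (6*1)*(-1 + 6*1) + (10 - 2*81) = 6*(-1 + 6) + (10 - 162) = 6*5 - 152 = 30 - 152 = -122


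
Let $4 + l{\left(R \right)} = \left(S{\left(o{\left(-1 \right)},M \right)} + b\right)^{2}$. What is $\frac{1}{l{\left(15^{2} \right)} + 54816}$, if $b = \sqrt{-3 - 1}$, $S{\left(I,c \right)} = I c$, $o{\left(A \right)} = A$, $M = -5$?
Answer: $\frac{54833}{3006658289} - \frac{20 i}{3006658289} \approx 1.8237 \cdot 10^{-5} - 6.6519 \cdot 10^{-9} i$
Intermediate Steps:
$b = 2 i$ ($b = \sqrt{-4} = 2 i \approx 2.0 i$)
$l{\left(R \right)} = -4 + \left(5 + 2 i\right)^{2}$ ($l{\left(R \right)} = -4 + \left(\left(-1\right) \left(-5\right) + 2 i\right)^{2} = -4 + \left(5 + 2 i\right)^{2}$)
$\frac{1}{l{\left(15^{2} \right)} + 54816} = \frac{1}{\left(17 + 20 i\right) + 54816} = \frac{1}{54833 + 20 i} = \frac{54833 - 20 i}{3006658289}$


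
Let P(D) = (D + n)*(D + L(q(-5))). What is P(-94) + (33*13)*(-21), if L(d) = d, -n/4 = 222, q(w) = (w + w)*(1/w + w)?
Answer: 32235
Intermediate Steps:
q(w) = 2*w*(w + 1/w) (q(w) = (2*w)*(w + 1/w) = 2*w*(w + 1/w))
n = -888 (n = -4*222 = -888)
P(D) = (-888 + D)*(52 + D) (P(D) = (D - 888)*(D + (2 + 2*(-5)²)) = (-888 + D)*(D + (2 + 2*25)) = (-888 + D)*(D + (2 + 50)) = (-888 + D)*(D + 52) = (-888 + D)*(52 + D))
P(-94) + (33*13)*(-21) = (-46176 + (-94)² - 836*(-94)) + (33*13)*(-21) = (-46176 + 8836 + 78584) + 429*(-21) = 41244 - 9009 = 32235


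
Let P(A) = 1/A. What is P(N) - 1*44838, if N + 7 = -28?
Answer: -1569331/35 ≈ -44838.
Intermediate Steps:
N = -35 (N = -7 - 28 = -35)
P(N) - 1*44838 = 1/(-35) - 1*44838 = -1/35 - 44838 = -1569331/35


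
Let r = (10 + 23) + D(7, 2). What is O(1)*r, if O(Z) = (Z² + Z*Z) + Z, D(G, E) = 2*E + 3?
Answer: 120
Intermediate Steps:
D(G, E) = 3 + 2*E
O(Z) = Z + 2*Z² (O(Z) = (Z² + Z²) + Z = 2*Z² + Z = Z + 2*Z²)
r = 40 (r = (10 + 23) + (3 + 2*2) = 33 + (3 + 4) = 33 + 7 = 40)
O(1)*r = (1*(1 + 2*1))*40 = (1*(1 + 2))*40 = (1*3)*40 = 3*40 = 120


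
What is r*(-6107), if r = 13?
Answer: -79391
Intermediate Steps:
r*(-6107) = 13*(-6107) = -79391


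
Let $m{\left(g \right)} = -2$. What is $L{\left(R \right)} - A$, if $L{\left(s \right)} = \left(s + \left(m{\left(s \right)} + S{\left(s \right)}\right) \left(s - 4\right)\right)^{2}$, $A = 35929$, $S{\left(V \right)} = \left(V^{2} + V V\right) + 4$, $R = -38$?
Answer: $14742294795$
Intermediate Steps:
$S{\left(V \right)} = 4 + 2 V^{2}$ ($S{\left(V \right)} = \left(V^{2} + V^{2}\right) + 4 = 2 V^{2} + 4 = 4 + 2 V^{2}$)
$L{\left(s \right)} = \left(s + \left(-4 + s\right) \left(2 + 2 s^{2}\right)\right)^{2}$ ($L{\left(s \right)} = \left(s + \left(-2 + \left(4 + 2 s^{2}\right)\right) \left(s - 4\right)\right)^{2} = \left(s + \left(2 + 2 s^{2}\right) \left(-4 + s\right)\right)^{2} = \left(s + \left(-4 + s\right) \left(2 + 2 s^{2}\right)\right)^{2}$)
$L{\left(R \right)} - A = \left(-8 - 8 \left(-38\right)^{2} + 2 \left(-38\right)^{3} + 3 \left(-38\right)\right)^{2} - 35929 = \left(-8 - 11552 + 2 \left(-54872\right) - 114\right)^{2} - 35929 = \left(-8 - 11552 - 109744 - 114\right)^{2} - 35929 = \left(-121418\right)^{2} - 35929 = 14742330724 - 35929 = 14742294795$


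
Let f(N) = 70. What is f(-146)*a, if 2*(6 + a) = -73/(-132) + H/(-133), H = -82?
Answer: -950695/2508 ≈ -379.06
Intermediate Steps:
a = -190139/35112 (a = -6 + (-73/(-132) - 82/(-133))/2 = -6 + (-73*(-1/132) - 82*(-1/133))/2 = -6 + (73/132 + 82/133)/2 = -6 + (½)*(20533/17556) = -6 + 20533/35112 = -190139/35112 ≈ -5.4152)
f(-146)*a = 70*(-190139/35112) = -950695/2508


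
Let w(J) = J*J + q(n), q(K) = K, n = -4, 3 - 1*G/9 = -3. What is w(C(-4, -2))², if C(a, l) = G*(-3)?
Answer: 688537600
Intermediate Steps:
G = 54 (G = 27 - 9*(-3) = 27 + 27 = 54)
C(a, l) = -162 (C(a, l) = 54*(-3) = -162)
w(J) = -4 + J² (w(J) = J*J - 4 = J² - 4 = -4 + J²)
w(C(-4, -2))² = (-4 + (-162)²)² = (-4 + 26244)² = 26240² = 688537600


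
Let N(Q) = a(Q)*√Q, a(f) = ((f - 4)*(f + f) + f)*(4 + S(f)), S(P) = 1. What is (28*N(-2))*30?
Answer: 92400*I*√2 ≈ 1.3067e+5*I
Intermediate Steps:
a(f) = 5*f + 10*f*(-4 + f) (a(f) = ((f - 4)*(f + f) + f)*(4 + 1) = ((-4 + f)*(2*f) + f)*5 = (2*f*(-4 + f) + f)*5 = (f + 2*f*(-4 + f))*5 = 5*f + 10*f*(-4 + f))
N(Q) = 5*Q^(3/2)*(-7 + 2*Q) (N(Q) = (5*Q*(-7 + 2*Q))*√Q = 5*Q^(3/2)*(-7 + 2*Q))
(28*N(-2))*30 = (28*((-2)^(3/2)*(-35 + 10*(-2))))*30 = (28*((-2*I*√2)*(-35 - 20)))*30 = (28*(-2*I*√2*(-55)))*30 = (28*(110*I*√2))*30 = (3080*I*√2)*30 = 92400*I*√2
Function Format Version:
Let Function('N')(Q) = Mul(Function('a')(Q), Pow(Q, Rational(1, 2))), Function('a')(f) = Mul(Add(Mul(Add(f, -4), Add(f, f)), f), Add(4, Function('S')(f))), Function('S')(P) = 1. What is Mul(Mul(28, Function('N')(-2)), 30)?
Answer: Mul(92400, I, Pow(2, Rational(1, 2))) ≈ Mul(1.3067e+5, I)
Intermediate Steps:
Function('a')(f) = Add(Mul(5, f), Mul(10, f, Add(-4, f))) (Function('a')(f) = Mul(Add(Mul(Add(f, -4), Add(f, f)), f), Add(4, 1)) = Mul(Add(Mul(Add(-4, f), Mul(2, f)), f), 5) = Mul(Add(Mul(2, f, Add(-4, f)), f), 5) = Mul(Add(f, Mul(2, f, Add(-4, f))), 5) = Add(Mul(5, f), Mul(10, f, Add(-4, f))))
Function('N')(Q) = Mul(5, Pow(Q, Rational(3, 2)), Add(-7, Mul(2, Q))) (Function('N')(Q) = Mul(Mul(5, Q, Add(-7, Mul(2, Q))), Pow(Q, Rational(1, 2))) = Mul(5, Pow(Q, Rational(3, 2)), Add(-7, Mul(2, Q))))
Mul(Mul(28, Function('N')(-2)), 30) = Mul(Mul(28, Mul(Pow(-2, Rational(3, 2)), Add(-35, Mul(10, -2)))), 30) = Mul(Mul(28, Mul(Mul(-2, I, Pow(2, Rational(1, 2))), Add(-35, -20))), 30) = Mul(Mul(28, Mul(Mul(-2, I, Pow(2, Rational(1, 2))), -55)), 30) = Mul(Mul(28, Mul(110, I, Pow(2, Rational(1, 2)))), 30) = Mul(Mul(3080, I, Pow(2, Rational(1, 2))), 30) = Mul(92400, I, Pow(2, Rational(1, 2)))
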